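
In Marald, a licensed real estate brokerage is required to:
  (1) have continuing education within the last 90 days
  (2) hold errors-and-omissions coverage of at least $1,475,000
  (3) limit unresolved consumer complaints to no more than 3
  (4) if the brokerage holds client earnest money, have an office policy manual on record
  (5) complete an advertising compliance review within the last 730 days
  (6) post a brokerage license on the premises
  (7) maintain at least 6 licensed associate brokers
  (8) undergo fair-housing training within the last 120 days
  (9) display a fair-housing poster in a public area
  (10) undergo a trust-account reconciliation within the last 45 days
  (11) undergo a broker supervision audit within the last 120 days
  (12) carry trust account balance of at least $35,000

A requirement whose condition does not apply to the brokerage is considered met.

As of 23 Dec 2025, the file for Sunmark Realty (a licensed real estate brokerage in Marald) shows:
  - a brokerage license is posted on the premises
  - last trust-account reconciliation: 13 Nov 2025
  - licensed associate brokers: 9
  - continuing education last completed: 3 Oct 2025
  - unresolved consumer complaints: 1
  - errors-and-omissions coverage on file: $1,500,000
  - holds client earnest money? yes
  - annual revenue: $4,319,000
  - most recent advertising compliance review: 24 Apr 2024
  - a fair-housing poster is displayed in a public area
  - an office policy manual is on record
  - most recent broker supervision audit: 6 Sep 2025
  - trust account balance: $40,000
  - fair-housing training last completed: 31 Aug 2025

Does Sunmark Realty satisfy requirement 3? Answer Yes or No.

3. unresolved consumer complaints 1 ≤ 3 → met

Yes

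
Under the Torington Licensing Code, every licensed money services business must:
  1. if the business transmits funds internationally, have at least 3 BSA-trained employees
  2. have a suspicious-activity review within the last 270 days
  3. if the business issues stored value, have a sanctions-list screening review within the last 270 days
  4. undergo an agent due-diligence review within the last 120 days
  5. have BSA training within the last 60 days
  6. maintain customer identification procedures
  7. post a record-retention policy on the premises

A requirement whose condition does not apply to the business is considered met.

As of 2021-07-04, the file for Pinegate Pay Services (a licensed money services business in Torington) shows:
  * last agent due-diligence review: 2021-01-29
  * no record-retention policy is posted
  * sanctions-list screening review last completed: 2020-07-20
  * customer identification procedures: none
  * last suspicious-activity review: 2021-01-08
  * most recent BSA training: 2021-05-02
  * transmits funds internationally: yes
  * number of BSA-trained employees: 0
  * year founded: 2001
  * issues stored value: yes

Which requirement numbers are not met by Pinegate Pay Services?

1, 3, 4, 5, 6, 7

1. condition 'transmits funds internationally' holds; BSA-trained employees 0 < 3 → not met
2. suspicious-activity review 177 days ago vs limit 270 → met
3. condition 'issues stored value' holds; sanctions-list screening review 349 days ago vs limit 270 → not met
4. agent due-diligence review 156 days ago vs limit 120 → not met
5. BSA training 63 days ago vs limit 60 → not met
6. customer identification procedures absent → not met
7. record-retention policy absent → not met
Not met: 1, 3, 4, 5, 6, 7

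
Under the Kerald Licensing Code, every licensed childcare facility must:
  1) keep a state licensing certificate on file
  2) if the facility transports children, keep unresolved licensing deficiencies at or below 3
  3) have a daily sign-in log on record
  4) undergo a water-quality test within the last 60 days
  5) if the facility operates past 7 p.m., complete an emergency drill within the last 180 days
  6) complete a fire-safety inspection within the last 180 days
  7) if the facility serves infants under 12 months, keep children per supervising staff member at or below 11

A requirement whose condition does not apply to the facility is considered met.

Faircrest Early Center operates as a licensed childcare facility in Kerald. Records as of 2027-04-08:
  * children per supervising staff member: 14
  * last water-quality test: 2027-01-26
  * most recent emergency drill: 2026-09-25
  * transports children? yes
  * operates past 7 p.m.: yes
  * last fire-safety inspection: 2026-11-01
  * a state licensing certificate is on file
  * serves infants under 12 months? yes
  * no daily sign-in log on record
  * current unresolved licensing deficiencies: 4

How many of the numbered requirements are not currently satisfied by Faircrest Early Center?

1. state licensing certificate present → met
2. condition 'transports children' holds; unresolved licensing deficiencies 4 > 3 → not met
3. daily sign-in log absent → not met
4. water-quality test 72 days ago vs limit 60 → not met
5. condition 'operates past 7 p.m.' holds; emergency drill 195 days ago vs limit 180 → not met
6. fire-safety inspection 158 days ago vs limit 180 → met
7. condition 'serves infants under 12 months' holds; children per supervising staff member 14 > 11 → not met
Not met: 5 of 7

5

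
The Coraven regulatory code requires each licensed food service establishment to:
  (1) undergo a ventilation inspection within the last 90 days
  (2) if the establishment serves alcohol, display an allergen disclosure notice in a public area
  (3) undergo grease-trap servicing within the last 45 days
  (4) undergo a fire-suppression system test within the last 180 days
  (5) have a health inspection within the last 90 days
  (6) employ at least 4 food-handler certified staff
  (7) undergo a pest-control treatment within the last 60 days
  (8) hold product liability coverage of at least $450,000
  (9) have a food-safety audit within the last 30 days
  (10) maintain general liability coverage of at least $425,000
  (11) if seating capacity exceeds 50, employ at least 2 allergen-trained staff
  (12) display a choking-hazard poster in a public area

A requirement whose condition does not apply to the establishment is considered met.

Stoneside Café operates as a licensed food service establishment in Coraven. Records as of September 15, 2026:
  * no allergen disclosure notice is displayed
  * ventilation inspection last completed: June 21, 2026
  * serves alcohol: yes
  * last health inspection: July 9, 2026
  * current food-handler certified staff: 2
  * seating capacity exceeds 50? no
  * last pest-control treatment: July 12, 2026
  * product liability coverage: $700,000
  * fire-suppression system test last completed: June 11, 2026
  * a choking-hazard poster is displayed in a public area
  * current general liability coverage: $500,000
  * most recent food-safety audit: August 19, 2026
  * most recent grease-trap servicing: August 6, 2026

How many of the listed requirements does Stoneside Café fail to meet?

3

1. ventilation inspection 86 days ago vs limit 90 → met
2. condition 'serves alcohol' holds; allergen disclosure notice absent → not met
3. grease-trap servicing 40 days ago vs limit 45 → met
4. fire-suppression system test 96 days ago vs limit 180 → met
5. health inspection 68 days ago vs limit 90 → met
6. food-handler certified staff 2 < 4 → not met
7. pest-control treatment 65 days ago vs limit 60 → not met
8. product liability coverage $700,000 ≥ $450,000 → met
9. food-safety audit 27 days ago vs limit 30 → met
10. general liability coverage $500,000 ≥ $425,000 → met
11. condition 'seating capacity exceeds 50' does not hold → requirement n/a → met
12. choking-hazard poster present → met
Not met: 3 of 12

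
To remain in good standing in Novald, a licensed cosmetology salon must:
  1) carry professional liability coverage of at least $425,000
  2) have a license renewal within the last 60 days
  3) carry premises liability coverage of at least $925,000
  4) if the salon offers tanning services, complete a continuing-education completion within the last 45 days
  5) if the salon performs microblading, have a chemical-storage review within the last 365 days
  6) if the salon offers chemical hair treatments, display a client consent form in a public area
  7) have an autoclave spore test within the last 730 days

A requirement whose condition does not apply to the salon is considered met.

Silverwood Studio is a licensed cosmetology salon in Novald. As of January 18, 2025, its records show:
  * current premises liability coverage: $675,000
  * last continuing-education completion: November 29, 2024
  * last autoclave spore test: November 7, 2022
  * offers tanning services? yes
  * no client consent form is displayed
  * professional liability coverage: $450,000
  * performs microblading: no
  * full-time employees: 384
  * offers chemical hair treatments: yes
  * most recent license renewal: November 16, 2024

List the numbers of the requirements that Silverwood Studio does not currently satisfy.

2, 3, 4, 6, 7

1. professional liability coverage $450,000 ≥ $425,000 → met
2. license renewal 63 days ago vs limit 60 → not met
3. premises liability coverage $675,000 < $925,000 → not met
4. condition 'offers tanning services' holds; continuing-education completion 50 days ago vs limit 45 → not met
5. condition 'performs microblading' does not hold → requirement n/a → met
6. condition 'offers chemical hair treatments' holds; client consent form absent → not met
7. autoclave spore test 803 days ago vs limit 730 → not met
Not met: 2, 3, 4, 6, 7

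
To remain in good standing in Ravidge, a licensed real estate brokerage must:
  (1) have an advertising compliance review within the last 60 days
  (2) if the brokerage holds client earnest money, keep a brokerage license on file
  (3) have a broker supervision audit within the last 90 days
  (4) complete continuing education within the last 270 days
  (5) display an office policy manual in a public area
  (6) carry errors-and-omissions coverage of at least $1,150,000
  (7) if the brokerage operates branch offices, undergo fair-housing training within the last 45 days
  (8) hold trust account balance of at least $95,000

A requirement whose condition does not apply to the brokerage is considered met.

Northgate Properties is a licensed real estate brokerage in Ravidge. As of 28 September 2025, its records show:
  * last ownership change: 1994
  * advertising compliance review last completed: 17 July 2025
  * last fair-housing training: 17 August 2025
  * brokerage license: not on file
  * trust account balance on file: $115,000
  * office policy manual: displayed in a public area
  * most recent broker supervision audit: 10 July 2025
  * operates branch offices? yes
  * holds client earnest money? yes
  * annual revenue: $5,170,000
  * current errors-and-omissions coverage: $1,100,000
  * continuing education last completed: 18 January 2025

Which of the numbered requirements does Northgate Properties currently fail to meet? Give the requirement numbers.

1, 2, 6

1. advertising compliance review 73 days ago vs limit 60 → not met
2. condition 'holds client earnest money' holds; brokerage license absent → not met
3. broker supervision audit 80 days ago vs limit 90 → met
4. continuing education 253 days ago vs limit 270 → met
5. office policy manual present → met
6. errors-and-omissions coverage $1,100,000 < $1,150,000 → not met
7. condition 'operates branch offices' holds; fair-housing training 42 days ago vs limit 45 → met
8. trust account balance $115,000 ≥ $95,000 → met
Not met: 1, 2, 6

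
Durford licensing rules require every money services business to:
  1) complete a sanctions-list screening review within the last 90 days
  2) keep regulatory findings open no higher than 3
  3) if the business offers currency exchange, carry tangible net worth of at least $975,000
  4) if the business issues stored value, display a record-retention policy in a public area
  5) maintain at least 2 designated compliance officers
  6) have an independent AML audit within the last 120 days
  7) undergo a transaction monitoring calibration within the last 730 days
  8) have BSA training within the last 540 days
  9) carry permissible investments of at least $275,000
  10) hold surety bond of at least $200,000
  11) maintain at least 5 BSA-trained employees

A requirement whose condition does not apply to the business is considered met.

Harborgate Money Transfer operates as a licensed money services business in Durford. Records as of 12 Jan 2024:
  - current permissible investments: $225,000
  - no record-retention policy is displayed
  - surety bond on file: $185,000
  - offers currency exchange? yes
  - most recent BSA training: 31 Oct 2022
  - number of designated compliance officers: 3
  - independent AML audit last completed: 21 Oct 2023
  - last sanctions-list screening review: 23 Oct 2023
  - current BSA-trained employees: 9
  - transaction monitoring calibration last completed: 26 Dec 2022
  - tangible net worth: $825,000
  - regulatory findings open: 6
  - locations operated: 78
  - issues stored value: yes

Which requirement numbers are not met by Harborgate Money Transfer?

1. sanctions-list screening review 81 days ago vs limit 90 → met
2. regulatory findings open 6 > 3 → not met
3. condition 'offers currency exchange' holds; tangible net worth $825,000 < $975,000 → not met
4. condition 'issues stored value' holds; record-retention policy absent → not met
5. designated compliance officers 3 ≥ 2 → met
6. independent AML audit 83 days ago vs limit 120 → met
7. transaction monitoring calibration 382 days ago vs limit 730 → met
8. BSA training 438 days ago vs limit 540 → met
9. permissible investments $225,000 < $275,000 → not met
10. surety bond $185,000 < $200,000 → not met
11. BSA-trained employees 9 ≥ 5 → met
Not met: 2, 3, 4, 9, 10

2, 3, 4, 9, 10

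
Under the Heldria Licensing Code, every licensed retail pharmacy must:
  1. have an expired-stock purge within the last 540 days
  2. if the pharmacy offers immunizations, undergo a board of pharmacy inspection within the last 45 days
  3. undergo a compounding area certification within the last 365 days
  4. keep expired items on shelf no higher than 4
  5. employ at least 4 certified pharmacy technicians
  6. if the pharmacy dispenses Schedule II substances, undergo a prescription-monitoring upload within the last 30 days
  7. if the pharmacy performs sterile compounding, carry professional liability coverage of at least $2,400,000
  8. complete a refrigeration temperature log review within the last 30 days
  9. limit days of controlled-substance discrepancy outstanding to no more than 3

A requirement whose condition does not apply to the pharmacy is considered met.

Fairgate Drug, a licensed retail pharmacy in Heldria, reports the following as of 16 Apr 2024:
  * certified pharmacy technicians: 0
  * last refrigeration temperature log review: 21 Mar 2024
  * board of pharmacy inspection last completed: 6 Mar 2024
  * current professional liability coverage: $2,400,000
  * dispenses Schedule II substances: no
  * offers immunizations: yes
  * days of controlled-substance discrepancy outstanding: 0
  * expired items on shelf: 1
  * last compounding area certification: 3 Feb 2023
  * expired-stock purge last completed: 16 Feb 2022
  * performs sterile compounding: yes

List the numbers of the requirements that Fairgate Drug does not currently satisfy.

1. expired-stock purge 790 days ago vs limit 540 → not met
2. condition 'offers immunizations' holds; board of pharmacy inspection 41 days ago vs limit 45 → met
3. compounding area certification 438 days ago vs limit 365 → not met
4. expired items on shelf 1 ≤ 4 → met
5. certified pharmacy technicians 0 < 4 → not met
6. condition 'dispenses Schedule II substances' does not hold → requirement n/a → met
7. condition 'performs sterile compounding' holds; professional liability coverage $2,400,000 ≥ $2,400,000 → met
8. refrigeration temperature log review 26 days ago vs limit 30 → met
9. days of controlled-substance discrepancy outstanding 0 ≤ 3 → met
Not met: 1, 3, 5

1, 3, 5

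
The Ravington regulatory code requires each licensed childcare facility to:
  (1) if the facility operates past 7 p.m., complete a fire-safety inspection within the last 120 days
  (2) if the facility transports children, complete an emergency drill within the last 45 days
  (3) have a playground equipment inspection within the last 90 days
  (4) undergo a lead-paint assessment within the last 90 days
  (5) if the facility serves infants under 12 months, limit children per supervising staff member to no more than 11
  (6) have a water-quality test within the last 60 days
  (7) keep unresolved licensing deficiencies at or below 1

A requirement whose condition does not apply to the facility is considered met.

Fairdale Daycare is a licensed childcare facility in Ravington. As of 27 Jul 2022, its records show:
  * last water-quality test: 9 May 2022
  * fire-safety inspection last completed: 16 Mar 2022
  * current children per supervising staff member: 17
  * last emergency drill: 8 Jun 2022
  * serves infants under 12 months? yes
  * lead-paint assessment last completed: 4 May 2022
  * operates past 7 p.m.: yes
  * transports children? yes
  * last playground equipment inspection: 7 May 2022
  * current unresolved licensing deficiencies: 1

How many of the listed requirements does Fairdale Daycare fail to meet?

4

1. condition 'operates past 7 p.m.' holds; fire-safety inspection 133 days ago vs limit 120 → not met
2. condition 'transports children' holds; emergency drill 49 days ago vs limit 45 → not met
3. playground equipment inspection 81 days ago vs limit 90 → met
4. lead-paint assessment 84 days ago vs limit 90 → met
5. condition 'serves infants under 12 months' holds; children per supervising staff member 17 > 11 → not met
6. water-quality test 79 days ago vs limit 60 → not met
7. unresolved licensing deficiencies 1 ≤ 1 → met
Not met: 4 of 7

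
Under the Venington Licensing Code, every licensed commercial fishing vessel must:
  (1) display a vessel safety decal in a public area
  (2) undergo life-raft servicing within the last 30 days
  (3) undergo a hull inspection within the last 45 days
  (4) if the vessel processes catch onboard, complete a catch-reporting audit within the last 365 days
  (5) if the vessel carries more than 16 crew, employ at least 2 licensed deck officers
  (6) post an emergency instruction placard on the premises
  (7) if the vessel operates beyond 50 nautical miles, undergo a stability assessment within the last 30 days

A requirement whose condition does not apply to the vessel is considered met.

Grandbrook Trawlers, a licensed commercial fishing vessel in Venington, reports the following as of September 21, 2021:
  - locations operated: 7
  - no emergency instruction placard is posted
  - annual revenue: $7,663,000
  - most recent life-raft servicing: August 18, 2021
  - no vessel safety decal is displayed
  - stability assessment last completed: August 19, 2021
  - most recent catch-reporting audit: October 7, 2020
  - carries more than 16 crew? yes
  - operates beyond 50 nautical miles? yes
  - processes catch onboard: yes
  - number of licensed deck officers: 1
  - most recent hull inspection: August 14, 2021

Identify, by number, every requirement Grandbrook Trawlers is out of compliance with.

1, 2, 5, 6, 7

1. vessel safety decal absent → not met
2. life-raft servicing 34 days ago vs limit 30 → not met
3. hull inspection 38 days ago vs limit 45 → met
4. condition 'processes catch onboard' holds; catch-reporting audit 349 days ago vs limit 365 → met
5. condition 'carries more than 16 crew' holds; licensed deck officers 1 < 2 → not met
6. emergency instruction placard absent → not met
7. condition 'operates beyond 50 nautical miles' holds; stability assessment 33 days ago vs limit 30 → not met
Not met: 1, 2, 5, 6, 7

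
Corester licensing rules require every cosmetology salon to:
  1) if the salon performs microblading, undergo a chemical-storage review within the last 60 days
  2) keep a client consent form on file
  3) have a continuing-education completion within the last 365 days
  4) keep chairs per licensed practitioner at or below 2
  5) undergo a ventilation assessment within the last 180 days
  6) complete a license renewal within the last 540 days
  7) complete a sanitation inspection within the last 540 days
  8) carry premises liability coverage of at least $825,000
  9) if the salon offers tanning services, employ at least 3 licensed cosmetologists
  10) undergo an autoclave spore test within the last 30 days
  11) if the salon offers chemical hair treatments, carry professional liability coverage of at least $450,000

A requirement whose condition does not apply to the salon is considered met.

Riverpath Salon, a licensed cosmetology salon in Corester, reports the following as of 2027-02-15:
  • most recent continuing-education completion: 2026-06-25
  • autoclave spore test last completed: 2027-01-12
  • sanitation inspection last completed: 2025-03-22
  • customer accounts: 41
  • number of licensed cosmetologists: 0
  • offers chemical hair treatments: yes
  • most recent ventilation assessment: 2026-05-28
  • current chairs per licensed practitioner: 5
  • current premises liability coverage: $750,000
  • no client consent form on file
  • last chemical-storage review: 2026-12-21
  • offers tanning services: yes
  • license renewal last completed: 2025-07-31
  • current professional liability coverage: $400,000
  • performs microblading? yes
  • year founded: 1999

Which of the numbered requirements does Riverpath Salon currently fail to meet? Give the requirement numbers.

1. condition 'performs microblading' holds; chemical-storage review 56 days ago vs limit 60 → met
2. client consent form absent → not met
3. continuing-education completion 235 days ago vs limit 365 → met
4. chairs per licensed practitioner 5 > 2 → not met
5. ventilation assessment 263 days ago vs limit 180 → not met
6. license renewal 564 days ago vs limit 540 → not met
7. sanitation inspection 695 days ago vs limit 540 → not met
8. premises liability coverage $750,000 < $825,000 → not met
9. condition 'offers tanning services' holds; licensed cosmetologists 0 < 3 → not met
10. autoclave spore test 34 days ago vs limit 30 → not met
11. condition 'offers chemical hair treatments' holds; professional liability coverage $400,000 < $450,000 → not met
Not met: 2, 4, 5, 6, 7, 8, 9, 10, 11

2, 4, 5, 6, 7, 8, 9, 10, 11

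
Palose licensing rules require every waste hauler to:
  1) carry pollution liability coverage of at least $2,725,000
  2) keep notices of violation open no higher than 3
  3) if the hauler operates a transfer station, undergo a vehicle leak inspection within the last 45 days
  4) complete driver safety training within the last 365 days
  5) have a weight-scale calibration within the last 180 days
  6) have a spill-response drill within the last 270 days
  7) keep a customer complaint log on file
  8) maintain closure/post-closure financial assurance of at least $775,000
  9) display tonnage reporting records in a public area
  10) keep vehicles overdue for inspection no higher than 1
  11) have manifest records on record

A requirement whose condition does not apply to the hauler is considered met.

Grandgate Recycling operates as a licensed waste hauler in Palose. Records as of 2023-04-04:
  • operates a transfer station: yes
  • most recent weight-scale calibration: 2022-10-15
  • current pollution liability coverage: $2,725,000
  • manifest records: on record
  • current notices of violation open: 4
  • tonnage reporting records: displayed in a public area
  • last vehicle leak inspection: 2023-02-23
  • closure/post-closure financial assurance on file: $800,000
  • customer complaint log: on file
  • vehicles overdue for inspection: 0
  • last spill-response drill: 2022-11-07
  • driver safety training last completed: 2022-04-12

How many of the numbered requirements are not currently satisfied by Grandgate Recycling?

1

1. pollution liability coverage $2,725,000 ≥ $2,725,000 → met
2. notices of violation open 4 > 3 → not met
3. condition 'operates a transfer station' holds; vehicle leak inspection 40 days ago vs limit 45 → met
4. driver safety training 357 days ago vs limit 365 → met
5. weight-scale calibration 171 days ago vs limit 180 → met
6. spill-response drill 148 days ago vs limit 270 → met
7. customer complaint log present → met
8. closure/post-closure financial assurance $800,000 ≥ $775,000 → met
9. tonnage reporting records present → met
10. vehicles overdue for inspection 0 ≤ 1 → met
11. manifest records present → met
Not met: 1 of 11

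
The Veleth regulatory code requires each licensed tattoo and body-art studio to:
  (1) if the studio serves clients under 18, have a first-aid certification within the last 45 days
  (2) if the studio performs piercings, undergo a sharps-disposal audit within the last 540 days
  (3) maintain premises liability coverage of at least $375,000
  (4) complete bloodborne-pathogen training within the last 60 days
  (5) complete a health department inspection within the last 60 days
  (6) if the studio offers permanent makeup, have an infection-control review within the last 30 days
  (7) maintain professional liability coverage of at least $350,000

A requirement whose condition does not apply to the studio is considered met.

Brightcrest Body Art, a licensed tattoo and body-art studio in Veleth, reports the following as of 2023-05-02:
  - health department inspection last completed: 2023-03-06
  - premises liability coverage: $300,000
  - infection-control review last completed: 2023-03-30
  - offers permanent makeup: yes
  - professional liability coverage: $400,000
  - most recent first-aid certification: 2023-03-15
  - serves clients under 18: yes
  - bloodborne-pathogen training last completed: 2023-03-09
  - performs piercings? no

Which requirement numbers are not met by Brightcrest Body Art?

1. condition 'serves clients under 18' holds; first-aid certification 48 days ago vs limit 45 → not met
2. condition 'performs piercings' does not hold → requirement n/a → met
3. premises liability coverage $300,000 < $375,000 → not met
4. bloodborne-pathogen training 54 days ago vs limit 60 → met
5. health department inspection 57 days ago vs limit 60 → met
6. condition 'offers permanent makeup' holds; infection-control review 33 days ago vs limit 30 → not met
7. professional liability coverage $400,000 ≥ $350,000 → met
Not met: 1, 3, 6

1, 3, 6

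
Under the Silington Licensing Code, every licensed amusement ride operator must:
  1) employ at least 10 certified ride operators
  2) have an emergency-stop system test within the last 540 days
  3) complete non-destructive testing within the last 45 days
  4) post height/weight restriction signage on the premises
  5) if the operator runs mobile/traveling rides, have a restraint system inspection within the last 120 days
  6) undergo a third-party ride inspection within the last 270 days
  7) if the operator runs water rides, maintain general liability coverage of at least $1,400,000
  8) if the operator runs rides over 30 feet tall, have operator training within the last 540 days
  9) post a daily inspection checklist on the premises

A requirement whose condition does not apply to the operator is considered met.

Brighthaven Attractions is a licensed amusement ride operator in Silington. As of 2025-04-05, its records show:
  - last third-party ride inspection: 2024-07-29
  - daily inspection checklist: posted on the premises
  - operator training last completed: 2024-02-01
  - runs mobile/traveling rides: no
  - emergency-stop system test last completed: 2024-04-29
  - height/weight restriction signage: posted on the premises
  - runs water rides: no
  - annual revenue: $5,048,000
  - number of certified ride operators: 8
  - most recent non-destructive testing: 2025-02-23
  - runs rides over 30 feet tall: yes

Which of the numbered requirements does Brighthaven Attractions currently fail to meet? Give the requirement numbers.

1. certified ride operators 8 < 10 → not met
2. emergency-stop system test 341 days ago vs limit 540 → met
3. non-destructive testing 41 days ago vs limit 45 → met
4. height/weight restriction signage present → met
5. condition 'runs mobile/traveling rides' does not hold → requirement n/a → met
6. third-party ride inspection 250 days ago vs limit 270 → met
7. condition 'runs water rides' does not hold → requirement n/a → met
8. condition 'runs rides over 30 feet tall' holds; operator training 429 days ago vs limit 540 → met
9. daily inspection checklist present → met
Not met: 1

1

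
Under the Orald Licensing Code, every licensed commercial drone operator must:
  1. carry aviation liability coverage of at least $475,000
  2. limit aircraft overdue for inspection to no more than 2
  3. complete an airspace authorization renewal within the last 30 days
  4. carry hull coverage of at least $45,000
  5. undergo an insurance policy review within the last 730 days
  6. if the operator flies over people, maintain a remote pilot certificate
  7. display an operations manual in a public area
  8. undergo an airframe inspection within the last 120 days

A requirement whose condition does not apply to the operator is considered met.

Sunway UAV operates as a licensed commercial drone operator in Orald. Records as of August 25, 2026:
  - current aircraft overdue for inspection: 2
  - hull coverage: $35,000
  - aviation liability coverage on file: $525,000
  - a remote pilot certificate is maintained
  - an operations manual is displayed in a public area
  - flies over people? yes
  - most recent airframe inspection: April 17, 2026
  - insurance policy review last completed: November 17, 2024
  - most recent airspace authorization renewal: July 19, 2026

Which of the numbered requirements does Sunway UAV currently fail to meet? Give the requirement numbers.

3, 4, 8

1. aviation liability coverage $525,000 ≥ $475,000 → met
2. aircraft overdue for inspection 2 ≤ 2 → met
3. airspace authorization renewal 37 days ago vs limit 30 → not met
4. hull coverage $35,000 < $45,000 → not met
5. insurance policy review 646 days ago vs limit 730 → met
6. condition 'flies over people' holds; remote pilot certificate present → met
7. operations manual present → met
8. airframe inspection 130 days ago vs limit 120 → not met
Not met: 3, 4, 8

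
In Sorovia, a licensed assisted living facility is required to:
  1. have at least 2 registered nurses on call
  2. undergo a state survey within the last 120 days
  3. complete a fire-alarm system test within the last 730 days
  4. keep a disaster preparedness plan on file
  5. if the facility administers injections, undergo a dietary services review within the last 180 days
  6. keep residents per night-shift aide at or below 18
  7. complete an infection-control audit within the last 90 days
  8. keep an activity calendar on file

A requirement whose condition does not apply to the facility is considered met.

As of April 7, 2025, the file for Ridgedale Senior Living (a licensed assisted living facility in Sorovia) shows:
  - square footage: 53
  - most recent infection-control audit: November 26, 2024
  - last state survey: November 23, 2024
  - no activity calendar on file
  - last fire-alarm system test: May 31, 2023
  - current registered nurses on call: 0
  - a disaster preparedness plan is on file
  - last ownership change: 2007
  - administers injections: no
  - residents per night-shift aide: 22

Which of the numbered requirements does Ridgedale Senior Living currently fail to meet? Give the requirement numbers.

1. registered nurses on call 0 < 2 → not met
2. state survey 135 days ago vs limit 120 → not met
3. fire-alarm system test 677 days ago vs limit 730 → met
4. disaster preparedness plan present → met
5. condition 'administers injections' does not hold → requirement n/a → met
6. residents per night-shift aide 22 > 18 → not met
7. infection-control audit 132 days ago vs limit 90 → not met
8. activity calendar absent → not met
Not met: 1, 2, 6, 7, 8

1, 2, 6, 7, 8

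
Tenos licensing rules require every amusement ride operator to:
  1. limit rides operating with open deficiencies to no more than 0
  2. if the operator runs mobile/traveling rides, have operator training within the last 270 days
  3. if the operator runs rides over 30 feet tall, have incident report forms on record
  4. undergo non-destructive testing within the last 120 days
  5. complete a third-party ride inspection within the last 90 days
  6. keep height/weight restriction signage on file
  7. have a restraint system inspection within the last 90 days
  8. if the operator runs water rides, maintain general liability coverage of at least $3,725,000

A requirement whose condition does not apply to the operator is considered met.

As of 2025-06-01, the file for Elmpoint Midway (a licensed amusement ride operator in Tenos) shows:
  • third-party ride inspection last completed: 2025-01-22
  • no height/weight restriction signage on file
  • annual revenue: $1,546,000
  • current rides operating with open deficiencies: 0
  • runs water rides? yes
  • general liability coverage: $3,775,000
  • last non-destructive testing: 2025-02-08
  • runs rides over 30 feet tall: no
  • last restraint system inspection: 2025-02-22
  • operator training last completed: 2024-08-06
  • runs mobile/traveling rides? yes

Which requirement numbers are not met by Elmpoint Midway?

2, 5, 6, 7

1. rides operating with open deficiencies 0 ≤ 0 → met
2. condition 'runs mobile/traveling rides' holds; operator training 299 days ago vs limit 270 → not met
3. condition 'runs rides over 30 feet tall' does not hold → requirement n/a → met
4. non-destructive testing 113 days ago vs limit 120 → met
5. third-party ride inspection 130 days ago vs limit 90 → not met
6. height/weight restriction signage absent → not met
7. restraint system inspection 99 days ago vs limit 90 → not met
8. condition 'runs water rides' holds; general liability coverage $3,775,000 ≥ $3,725,000 → met
Not met: 2, 5, 6, 7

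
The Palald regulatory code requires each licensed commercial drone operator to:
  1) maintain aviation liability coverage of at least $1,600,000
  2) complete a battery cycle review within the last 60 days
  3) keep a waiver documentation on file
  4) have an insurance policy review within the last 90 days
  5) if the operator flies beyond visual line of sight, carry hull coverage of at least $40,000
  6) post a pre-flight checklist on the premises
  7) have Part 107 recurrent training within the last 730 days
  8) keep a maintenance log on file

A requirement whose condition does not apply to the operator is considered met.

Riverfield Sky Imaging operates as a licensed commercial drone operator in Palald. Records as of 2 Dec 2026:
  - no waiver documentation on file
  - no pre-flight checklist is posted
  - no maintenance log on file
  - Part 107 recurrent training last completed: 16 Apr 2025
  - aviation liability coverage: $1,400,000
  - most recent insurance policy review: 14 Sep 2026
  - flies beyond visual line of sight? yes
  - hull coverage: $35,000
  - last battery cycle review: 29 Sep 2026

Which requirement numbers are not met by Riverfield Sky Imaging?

1, 2, 3, 5, 6, 8

1. aviation liability coverage $1,400,000 < $1,600,000 → not met
2. battery cycle review 64 days ago vs limit 60 → not met
3. waiver documentation absent → not met
4. insurance policy review 79 days ago vs limit 90 → met
5. condition 'flies beyond visual line of sight' holds; hull coverage $35,000 < $40,000 → not met
6. pre-flight checklist absent → not met
7. Part 107 recurrent training 595 days ago vs limit 730 → met
8. maintenance log absent → not met
Not met: 1, 2, 3, 5, 6, 8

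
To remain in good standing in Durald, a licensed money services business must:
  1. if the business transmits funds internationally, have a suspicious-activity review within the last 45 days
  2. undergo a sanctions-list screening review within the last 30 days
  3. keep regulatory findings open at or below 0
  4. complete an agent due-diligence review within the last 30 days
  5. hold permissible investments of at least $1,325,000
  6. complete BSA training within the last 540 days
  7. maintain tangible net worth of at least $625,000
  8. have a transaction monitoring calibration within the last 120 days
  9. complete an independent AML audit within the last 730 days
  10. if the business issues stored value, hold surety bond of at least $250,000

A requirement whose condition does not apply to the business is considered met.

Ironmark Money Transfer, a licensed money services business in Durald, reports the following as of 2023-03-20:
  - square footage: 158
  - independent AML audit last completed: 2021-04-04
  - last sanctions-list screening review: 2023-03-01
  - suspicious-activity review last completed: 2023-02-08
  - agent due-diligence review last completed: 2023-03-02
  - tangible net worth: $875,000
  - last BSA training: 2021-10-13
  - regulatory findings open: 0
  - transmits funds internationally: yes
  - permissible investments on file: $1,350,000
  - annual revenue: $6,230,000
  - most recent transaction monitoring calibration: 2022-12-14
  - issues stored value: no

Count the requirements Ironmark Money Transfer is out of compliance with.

1. condition 'transmits funds internationally' holds; suspicious-activity review 40 days ago vs limit 45 → met
2. sanctions-list screening review 19 days ago vs limit 30 → met
3. regulatory findings open 0 ≤ 0 → met
4. agent due-diligence review 18 days ago vs limit 30 → met
5. permissible investments $1,350,000 ≥ $1,325,000 → met
6. BSA training 523 days ago vs limit 540 → met
7. tangible net worth $875,000 ≥ $625,000 → met
8. transaction monitoring calibration 96 days ago vs limit 120 → met
9. independent AML audit 715 days ago vs limit 730 → met
10. condition 'issues stored value' does not hold → requirement n/a → met
Not met: 0 of 10

0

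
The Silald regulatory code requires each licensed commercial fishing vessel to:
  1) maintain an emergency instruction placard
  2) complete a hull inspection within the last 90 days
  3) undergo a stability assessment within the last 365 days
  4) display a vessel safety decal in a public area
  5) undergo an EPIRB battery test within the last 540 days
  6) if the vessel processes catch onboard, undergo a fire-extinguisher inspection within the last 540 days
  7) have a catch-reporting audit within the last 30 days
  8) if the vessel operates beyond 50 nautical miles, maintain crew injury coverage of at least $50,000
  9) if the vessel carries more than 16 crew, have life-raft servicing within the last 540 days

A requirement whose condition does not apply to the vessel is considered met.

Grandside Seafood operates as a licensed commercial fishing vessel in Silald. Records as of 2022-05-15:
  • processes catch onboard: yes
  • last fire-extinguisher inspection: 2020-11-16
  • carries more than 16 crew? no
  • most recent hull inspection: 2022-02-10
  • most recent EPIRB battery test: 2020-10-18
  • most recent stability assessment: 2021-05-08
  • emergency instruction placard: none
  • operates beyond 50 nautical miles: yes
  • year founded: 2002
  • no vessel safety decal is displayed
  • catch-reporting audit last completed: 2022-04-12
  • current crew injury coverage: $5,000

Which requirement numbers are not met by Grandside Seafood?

1. emergency instruction placard absent → not met
2. hull inspection 94 days ago vs limit 90 → not met
3. stability assessment 372 days ago vs limit 365 → not met
4. vessel safety decal absent → not met
5. EPIRB battery test 574 days ago vs limit 540 → not met
6. condition 'processes catch onboard' holds; fire-extinguisher inspection 545 days ago vs limit 540 → not met
7. catch-reporting audit 33 days ago vs limit 30 → not met
8. condition 'operates beyond 50 nautical miles' holds; crew injury coverage $5,000 < $50,000 → not met
9. condition 'carries more than 16 crew' does not hold → requirement n/a → met
Not met: 1, 2, 3, 4, 5, 6, 7, 8

1, 2, 3, 4, 5, 6, 7, 8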